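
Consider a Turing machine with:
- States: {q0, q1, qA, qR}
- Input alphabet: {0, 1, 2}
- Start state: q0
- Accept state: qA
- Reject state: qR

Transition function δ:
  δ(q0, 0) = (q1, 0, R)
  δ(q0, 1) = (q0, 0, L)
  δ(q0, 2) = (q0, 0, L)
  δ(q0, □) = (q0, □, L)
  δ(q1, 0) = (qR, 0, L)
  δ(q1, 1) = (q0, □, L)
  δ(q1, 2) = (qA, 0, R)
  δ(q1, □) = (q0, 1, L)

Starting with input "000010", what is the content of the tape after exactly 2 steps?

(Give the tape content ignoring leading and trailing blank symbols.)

Execution trace:
Initial: [q0]000010
Step 1: δ(q0, 0) = (q1, 0, R) → 0[q1]00010
Step 2: δ(q1, 0) = (qR, 0, L) → [qR]000010

The machine reaches the reject state qR and halts.

After 2 steps, the tape (ignoring leading/trailing blanks) is: 000010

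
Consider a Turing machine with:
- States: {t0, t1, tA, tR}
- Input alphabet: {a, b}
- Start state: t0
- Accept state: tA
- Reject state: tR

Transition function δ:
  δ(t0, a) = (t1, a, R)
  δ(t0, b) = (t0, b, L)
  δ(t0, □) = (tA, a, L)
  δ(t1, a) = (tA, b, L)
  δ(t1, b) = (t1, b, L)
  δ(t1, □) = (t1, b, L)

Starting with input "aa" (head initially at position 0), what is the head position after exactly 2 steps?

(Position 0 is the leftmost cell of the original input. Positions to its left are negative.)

Execution trace (head position shown):
Step 0: [t0]aa  (head at position 0)
Step 1: move right → a[t1]a  (head at position 1)
Step 2: move left → [tA]ab  (head at position 0)

After 2 steps, the head is at position 0.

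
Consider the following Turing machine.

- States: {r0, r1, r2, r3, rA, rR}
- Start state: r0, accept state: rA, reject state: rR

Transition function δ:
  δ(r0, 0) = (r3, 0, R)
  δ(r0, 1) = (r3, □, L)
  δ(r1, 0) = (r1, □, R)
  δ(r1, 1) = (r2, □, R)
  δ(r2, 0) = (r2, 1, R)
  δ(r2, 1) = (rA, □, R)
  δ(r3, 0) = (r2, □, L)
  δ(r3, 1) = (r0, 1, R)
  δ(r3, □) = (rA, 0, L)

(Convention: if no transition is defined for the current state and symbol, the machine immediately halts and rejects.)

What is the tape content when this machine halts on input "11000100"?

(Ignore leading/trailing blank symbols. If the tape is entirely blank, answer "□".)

Execution trace:
Initial: [r0]11000100
Step 1: δ(r0, 1) = (r3, □, L) → [r3]□□1000100
Step 2: δ(r3, □) = (rA, 0, L) → [rA]□0□1000100

The machine reaches the accept state rA and halts.

Final tape (ignoring leading/trailing blanks): 0□1000100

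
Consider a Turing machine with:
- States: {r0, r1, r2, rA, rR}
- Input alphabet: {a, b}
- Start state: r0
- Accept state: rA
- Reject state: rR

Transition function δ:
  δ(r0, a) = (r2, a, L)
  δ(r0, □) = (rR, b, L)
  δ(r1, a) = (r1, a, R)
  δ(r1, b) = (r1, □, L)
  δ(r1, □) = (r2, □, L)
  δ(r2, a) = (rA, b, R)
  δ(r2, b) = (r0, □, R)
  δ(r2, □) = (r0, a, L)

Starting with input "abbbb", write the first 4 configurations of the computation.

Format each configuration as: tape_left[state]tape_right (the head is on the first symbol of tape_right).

Transitions applied:
Step 1: δ(r0, a) = (r2, a, L)
Step 2: δ(r2, □) = (r0, a, L)
Step 3: δ(r0, □) = (rR, b, L)

The first 4 configurations are:
[r0]abbbb ⊢ [r2]□abbbb ⊢ [r0]□aabbbb ⊢ [rR]□baabbbb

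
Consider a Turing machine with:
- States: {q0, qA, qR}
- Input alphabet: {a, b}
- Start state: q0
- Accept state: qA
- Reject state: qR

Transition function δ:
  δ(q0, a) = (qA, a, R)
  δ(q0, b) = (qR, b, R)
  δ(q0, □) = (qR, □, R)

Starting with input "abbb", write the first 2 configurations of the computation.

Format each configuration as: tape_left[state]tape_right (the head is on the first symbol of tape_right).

Transitions applied:
Step 1: δ(q0, a) = (qA, a, R)

The first 2 configurations are:
[q0]abbb ⊢ a[qA]bbb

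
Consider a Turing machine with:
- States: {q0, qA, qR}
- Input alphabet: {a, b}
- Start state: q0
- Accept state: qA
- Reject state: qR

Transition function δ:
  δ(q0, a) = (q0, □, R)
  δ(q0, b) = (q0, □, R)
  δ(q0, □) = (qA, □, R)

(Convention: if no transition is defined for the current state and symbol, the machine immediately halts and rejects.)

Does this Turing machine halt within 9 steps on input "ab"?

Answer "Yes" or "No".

Execution trace:
Initial: [q0]ab
Step 1: δ(q0, a) = (q0, □, R) → □[q0]b
Step 2: δ(q0, b) = (q0, □, R) → □□[q0]□
Step 3: δ(q0, □) = (qA, □, R) → □□□[qA]□

The machine reaches the accept state qA and halts.
The machine halted after 3 steps (within the 9-step bound).

Answer: Yes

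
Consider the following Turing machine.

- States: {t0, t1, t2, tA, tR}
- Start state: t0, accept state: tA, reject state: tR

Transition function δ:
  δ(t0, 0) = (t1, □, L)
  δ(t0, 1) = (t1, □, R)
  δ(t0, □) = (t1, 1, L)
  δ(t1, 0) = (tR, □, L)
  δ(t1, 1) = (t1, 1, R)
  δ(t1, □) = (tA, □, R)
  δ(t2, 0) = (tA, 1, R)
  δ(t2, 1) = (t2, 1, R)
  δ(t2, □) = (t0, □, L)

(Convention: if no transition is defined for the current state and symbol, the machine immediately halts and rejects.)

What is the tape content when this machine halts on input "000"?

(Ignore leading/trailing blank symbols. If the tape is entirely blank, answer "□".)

Execution trace:
Initial: [t0]000
Step 1: δ(t0, 0) = (t1, □, L) → [t1]□□00
Step 2: δ(t1, □) = (tA, □, R) → □[tA]□00

The machine reaches the accept state tA and halts.

Final tape (ignoring leading/trailing blanks): 00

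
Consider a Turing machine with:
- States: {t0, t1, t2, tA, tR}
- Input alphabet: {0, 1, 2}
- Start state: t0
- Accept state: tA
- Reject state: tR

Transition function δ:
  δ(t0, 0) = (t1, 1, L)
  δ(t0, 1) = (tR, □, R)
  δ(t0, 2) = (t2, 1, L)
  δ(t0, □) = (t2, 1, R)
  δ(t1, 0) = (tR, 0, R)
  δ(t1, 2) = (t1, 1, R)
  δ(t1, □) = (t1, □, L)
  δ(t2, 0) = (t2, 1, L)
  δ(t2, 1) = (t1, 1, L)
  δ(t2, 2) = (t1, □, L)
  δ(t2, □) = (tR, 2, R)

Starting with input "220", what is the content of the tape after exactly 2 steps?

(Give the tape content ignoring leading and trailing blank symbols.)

Execution trace:
Initial: [t0]220
Step 1: δ(t0, 2) = (t2, 1, L) → [t2]□120
Step 2: δ(t2, □) = (tR, 2, R) → 2[tR]120

The machine reaches the reject state tR and halts.

After 2 steps, the tape (ignoring leading/trailing blanks) is: 2120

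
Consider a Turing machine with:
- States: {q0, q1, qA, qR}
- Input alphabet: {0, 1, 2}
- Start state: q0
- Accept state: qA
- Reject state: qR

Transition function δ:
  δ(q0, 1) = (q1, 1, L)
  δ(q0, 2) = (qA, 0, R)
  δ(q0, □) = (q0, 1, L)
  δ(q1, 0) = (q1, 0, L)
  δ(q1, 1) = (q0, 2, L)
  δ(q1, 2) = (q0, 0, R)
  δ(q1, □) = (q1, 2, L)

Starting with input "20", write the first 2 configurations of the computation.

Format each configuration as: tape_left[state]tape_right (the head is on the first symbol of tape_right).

Transitions applied:
Step 1: δ(q0, 2) = (qA, 0, R)

The first 2 configurations are:
[q0]20 ⊢ 0[qA]0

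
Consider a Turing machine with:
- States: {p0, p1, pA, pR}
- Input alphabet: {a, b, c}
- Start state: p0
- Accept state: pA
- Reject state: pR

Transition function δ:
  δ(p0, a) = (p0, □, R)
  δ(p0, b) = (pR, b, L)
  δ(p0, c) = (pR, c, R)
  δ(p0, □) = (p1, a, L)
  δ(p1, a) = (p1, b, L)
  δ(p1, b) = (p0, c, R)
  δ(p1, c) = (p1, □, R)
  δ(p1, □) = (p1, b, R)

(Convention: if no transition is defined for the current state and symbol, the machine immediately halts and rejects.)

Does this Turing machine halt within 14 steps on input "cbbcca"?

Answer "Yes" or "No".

Execution trace:
Initial: [p0]cbbcca
Step 1: δ(p0, c) = (pR, c, R) → c[pR]bbcca

The machine reaches the reject state pR and halts.
The machine halted after 1 step (within the 14-step bound).

Answer: Yes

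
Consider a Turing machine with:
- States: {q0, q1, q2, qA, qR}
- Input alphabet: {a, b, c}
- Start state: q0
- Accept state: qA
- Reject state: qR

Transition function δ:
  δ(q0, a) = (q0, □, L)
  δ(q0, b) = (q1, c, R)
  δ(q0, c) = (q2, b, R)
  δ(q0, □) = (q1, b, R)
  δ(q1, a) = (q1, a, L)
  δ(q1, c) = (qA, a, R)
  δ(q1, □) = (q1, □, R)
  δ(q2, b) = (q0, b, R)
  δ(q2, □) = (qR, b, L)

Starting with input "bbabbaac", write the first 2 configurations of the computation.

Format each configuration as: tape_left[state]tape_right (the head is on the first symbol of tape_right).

Transitions applied:
Step 1: δ(q0, b) = (q1, c, R)

The first 2 configurations are:
[q0]bbabbaac ⊢ c[q1]babbaac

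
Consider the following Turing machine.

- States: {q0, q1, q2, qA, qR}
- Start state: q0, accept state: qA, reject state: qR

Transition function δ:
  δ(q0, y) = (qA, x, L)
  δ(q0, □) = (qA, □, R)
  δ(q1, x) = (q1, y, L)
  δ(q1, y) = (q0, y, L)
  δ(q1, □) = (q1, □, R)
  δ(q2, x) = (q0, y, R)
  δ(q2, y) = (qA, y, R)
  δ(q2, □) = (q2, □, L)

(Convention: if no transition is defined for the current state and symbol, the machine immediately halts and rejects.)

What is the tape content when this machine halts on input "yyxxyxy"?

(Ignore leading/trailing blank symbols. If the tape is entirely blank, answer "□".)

Execution trace:
Initial: [q0]yyxxyxy
Step 1: δ(q0, y) = (qA, x, L) → [qA]□xyxxyxy

The machine reaches the accept state qA and halts.

Final tape (ignoring leading/trailing blanks): xyxxyxy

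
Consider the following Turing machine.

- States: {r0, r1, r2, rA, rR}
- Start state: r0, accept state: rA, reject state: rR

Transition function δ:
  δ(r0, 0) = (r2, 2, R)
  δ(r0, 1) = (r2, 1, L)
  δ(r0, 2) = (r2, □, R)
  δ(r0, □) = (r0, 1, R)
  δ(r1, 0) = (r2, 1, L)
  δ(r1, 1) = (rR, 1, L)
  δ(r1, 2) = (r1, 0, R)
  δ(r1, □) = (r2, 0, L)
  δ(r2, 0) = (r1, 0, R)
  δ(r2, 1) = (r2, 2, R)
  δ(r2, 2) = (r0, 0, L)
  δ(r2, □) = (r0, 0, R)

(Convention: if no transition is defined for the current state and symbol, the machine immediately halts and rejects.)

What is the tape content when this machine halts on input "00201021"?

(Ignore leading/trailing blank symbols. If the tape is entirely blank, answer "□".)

Execution trace:
Initial: [r0]00201021
Step 1: δ(r0, 0) = (r2, 2, R) → 2[r2]0201021
Step 2: δ(r2, 0) = (r1, 0, R) → 20[r1]201021
Step 3: δ(r1, 2) = (r1, 0, R) → 200[r1]01021
Step 4: δ(r1, 0) = (r2, 1, L) → 20[r2]011021
Step 5: δ(r2, 0) = (r1, 0, R) → 200[r1]11021
Step 6: δ(r1, 1) = (rR, 1, L) → 20[rR]011021

The machine reaches the reject state rR and halts.

Final tape (ignoring leading/trailing blanks): 20011021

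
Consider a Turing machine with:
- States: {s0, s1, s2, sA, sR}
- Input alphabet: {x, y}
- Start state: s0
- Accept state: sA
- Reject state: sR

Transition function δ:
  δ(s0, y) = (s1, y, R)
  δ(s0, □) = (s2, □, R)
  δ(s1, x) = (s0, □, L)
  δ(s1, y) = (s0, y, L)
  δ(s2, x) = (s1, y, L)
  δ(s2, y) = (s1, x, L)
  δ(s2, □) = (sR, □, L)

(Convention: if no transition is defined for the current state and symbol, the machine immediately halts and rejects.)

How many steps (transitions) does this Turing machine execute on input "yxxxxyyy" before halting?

Execution trace:
Initial: [s0]yxxxxyyy
Step 1: δ(s0, y) = (s1, y, R) → y[s1]xxxxyyy
Step 2: δ(s1, x) = (s0, □, L) → [s0]y□xxxyyy
Step 3: δ(s0, y) = (s1, y, R) → y[s1]□xxxyyy

No transition is defined for δ(s1, □). By convention the machine halts and rejects.

The machine executed 3 steps before halting.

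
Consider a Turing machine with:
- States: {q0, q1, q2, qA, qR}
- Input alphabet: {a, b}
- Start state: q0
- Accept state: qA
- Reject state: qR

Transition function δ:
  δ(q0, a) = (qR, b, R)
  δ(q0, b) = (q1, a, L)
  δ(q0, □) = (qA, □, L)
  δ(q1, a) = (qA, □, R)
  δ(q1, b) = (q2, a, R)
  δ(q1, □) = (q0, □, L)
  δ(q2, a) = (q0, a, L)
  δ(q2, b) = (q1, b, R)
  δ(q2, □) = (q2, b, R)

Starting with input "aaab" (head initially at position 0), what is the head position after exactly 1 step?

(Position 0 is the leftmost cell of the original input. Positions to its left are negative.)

Execution trace (head position shown):
Step 0: [q0]aaab  (head at position 0)
Step 1: move right → b[qR]aab  (head at position 1)

After 1 step, the head is at position 1.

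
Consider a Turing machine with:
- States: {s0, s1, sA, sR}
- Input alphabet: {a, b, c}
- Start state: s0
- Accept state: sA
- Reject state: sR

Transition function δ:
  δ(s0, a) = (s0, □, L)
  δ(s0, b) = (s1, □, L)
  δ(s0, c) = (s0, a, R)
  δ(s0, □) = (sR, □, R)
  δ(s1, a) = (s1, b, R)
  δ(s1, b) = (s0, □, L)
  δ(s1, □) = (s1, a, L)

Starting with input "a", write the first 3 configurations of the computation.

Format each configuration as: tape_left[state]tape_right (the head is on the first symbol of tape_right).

Transitions applied:
Step 1: δ(s0, a) = (s0, □, L)
Step 2: δ(s0, □) = (sR, □, R)

The first 3 configurations are:
[s0]a ⊢ [s0]□□ ⊢ □[sR]□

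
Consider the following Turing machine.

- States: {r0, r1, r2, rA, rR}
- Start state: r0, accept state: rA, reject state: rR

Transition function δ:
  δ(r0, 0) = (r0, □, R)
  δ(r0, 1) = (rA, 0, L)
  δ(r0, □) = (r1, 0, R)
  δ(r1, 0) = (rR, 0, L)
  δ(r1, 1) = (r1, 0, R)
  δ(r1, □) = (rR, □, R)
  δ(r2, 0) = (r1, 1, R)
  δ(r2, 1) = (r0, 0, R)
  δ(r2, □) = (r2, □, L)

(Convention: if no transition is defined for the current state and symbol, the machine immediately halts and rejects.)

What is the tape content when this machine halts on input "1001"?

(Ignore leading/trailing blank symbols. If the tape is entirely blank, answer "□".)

Execution trace:
Initial: [r0]1001
Step 1: δ(r0, 1) = (rA, 0, L) → [rA]□0001

The machine reaches the accept state rA and halts.

Final tape (ignoring leading/trailing blanks): 0001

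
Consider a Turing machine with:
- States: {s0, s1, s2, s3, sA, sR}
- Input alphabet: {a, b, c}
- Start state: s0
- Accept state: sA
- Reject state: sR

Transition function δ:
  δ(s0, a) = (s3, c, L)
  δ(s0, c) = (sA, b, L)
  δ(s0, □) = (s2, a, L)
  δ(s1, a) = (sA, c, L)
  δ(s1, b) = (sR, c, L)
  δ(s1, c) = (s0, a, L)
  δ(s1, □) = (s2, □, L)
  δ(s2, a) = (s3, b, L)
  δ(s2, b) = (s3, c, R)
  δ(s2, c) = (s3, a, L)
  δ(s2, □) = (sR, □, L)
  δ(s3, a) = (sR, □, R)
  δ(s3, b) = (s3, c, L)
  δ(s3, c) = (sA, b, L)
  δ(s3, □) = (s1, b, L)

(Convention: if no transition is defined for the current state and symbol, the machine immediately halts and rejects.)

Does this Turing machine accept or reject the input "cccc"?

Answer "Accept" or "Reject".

Execution trace:
Initial: [s0]cccc
Step 1: δ(s0, c) = (sA, b, L) → [sA]□bccc

The machine reaches the accept state sA and halts.

Answer: Accept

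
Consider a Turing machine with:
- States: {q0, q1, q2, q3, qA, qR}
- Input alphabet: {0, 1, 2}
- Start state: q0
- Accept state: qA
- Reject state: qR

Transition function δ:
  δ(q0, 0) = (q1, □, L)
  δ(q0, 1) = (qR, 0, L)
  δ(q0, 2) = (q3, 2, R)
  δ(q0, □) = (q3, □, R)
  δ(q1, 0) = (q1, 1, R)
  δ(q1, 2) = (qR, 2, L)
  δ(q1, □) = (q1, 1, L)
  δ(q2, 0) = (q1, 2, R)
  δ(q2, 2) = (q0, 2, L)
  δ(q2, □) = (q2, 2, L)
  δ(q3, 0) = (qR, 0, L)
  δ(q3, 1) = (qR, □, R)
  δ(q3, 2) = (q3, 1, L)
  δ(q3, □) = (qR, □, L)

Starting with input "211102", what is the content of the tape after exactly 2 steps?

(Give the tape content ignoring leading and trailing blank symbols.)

Execution trace:
Initial: [q0]211102
Step 1: δ(q0, 2) = (q3, 2, R) → 2[q3]11102
Step 2: δ(q3, 1) = (qR, □, R) → 2□[qR]1102

The machine reaches the reject state qR and halts.

After 2 steps, the tape (ignoring leading/trailing blanks) is: 2□1102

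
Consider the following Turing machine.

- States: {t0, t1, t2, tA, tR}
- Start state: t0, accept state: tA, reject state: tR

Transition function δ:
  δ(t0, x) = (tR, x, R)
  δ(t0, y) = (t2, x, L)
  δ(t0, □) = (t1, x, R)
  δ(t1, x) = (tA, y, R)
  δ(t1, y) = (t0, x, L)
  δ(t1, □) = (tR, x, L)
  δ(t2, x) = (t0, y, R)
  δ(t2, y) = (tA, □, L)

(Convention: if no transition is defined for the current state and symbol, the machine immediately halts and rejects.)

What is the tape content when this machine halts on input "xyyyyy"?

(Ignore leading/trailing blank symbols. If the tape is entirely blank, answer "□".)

Execution trace:
Initial: [t0]xyyyyy
Step 1: δ(t0, x) = (tR, x, R) → x[tR]yyyyy

The machine reaches the reject state tR and halts.

Final tape (ignoring leading/trailing blanks): xyyyyy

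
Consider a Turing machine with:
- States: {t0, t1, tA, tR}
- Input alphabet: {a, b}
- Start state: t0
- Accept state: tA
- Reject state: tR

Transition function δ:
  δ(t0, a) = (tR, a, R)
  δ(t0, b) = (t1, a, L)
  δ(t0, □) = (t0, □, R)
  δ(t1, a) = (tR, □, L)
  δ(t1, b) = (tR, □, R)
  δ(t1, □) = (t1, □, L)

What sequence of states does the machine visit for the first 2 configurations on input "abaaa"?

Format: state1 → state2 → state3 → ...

Execution trace:
Initial: [t0]abaaa
Step 1: δ(t0, a) = (tR, a, R) → a[tR]baaa

The machine reaches the reject state tR and halts.

State sequence: t0 → tR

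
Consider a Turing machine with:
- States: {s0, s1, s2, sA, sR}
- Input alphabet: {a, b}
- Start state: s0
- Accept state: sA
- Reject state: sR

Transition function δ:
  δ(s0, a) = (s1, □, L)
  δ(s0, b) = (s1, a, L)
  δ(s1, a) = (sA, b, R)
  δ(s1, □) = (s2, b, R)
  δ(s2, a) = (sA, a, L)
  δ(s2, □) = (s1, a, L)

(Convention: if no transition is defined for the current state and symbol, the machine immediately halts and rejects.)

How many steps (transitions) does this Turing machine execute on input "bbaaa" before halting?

Execution trace:
Initial: [s0]bbaaa
Step 1: δ(s0, b) = (s1, a, L) → [s1]□abaaa
Step 2: δ(s1, □) = (s2, b, R) → b[s2]abaaa
Step 3: δ(s2, a) = (sA, a, L) → [sA]babaaa

The machine reaches the accept state sA and halts.

The machine executed 3 steps before halting.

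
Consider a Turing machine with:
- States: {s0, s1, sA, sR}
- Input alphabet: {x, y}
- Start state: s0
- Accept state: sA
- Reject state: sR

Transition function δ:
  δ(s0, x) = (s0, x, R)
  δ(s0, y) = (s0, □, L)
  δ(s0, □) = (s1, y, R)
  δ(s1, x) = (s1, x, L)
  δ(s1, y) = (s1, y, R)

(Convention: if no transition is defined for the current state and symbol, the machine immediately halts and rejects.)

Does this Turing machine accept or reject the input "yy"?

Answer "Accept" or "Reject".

Execution trace:
Initial: [s0]yy
Step 1: δ(s0, y) = (s0, □, L) → [s0]□□y
Step 2: δ(s0, □) = (s1, y, R) → y[s1]□y

No transition is defined for δ(s1, □). By convention the machine halts and rejects.

Answer: Reject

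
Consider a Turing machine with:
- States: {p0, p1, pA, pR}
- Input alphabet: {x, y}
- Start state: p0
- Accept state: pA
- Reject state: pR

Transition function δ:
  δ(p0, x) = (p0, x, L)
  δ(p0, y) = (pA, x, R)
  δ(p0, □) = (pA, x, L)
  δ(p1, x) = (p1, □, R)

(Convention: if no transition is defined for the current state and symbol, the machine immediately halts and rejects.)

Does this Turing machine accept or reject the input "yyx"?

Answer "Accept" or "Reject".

Execution trace:
Initial: [p0]yyx
Step 1: δ(p0, y) = (pA, x, R) → x[pA]yx

The machine reaches the accept state pA and halts.

Answer: Accept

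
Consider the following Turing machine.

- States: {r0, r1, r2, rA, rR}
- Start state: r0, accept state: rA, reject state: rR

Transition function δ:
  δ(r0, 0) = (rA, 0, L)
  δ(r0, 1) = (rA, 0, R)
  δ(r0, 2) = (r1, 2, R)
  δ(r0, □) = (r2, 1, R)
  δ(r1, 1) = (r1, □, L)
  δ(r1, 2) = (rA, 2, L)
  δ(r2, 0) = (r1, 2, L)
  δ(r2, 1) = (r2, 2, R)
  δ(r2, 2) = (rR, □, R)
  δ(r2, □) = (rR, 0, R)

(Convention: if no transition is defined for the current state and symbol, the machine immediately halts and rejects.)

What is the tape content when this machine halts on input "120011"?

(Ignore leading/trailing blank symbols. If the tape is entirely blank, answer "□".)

Execution trace:
Initial: [r0]120011
Step 1: δ(r0, 1) = (rA, 0, R) → 0[rA]20011

The machine reaches the accept state rA and halts.

Final tape (ignoring leading/trailing blanks): 020011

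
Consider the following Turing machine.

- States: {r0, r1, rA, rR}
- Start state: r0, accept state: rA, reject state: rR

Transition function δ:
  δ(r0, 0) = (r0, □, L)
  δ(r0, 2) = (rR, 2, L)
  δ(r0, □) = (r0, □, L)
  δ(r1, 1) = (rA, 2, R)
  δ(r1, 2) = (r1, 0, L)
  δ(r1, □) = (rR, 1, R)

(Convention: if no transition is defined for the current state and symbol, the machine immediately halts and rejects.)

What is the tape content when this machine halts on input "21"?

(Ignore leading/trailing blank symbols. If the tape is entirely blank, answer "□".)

Execution trace:
Initial: [r0]21
Step 1: δ(r0, 2) = (rR, 2, L) → [rR]□21

The machine reaches the reject state rR and halts.

Final tape (ignoring leading/trailing blanks): 21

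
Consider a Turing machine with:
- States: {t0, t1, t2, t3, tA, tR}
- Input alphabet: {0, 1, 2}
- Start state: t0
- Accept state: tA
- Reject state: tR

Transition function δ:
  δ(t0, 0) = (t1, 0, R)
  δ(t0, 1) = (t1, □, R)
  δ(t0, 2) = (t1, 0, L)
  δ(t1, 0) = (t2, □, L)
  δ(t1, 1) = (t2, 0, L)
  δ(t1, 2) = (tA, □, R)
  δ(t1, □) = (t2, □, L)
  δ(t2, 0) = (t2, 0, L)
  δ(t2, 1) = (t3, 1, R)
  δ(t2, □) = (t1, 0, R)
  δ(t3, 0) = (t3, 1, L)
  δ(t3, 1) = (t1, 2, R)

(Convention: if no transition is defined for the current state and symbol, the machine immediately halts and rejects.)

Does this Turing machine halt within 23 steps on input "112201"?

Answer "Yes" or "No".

Execution trace:
Initial: [t0]112201
Step 1: δ(t0, 1) = (t1, □, R) → □[t1]12201
Step 2: δ(t1, 1) = (t2, 0, L) → [t2]□02201
Step 3: δ(t2, □) = (t1, 0, R) → 0[t1]02201
Step 4: δ(t1, 0) = (t2, □, L) → [t2]0□2201
Step 5: δ(t2, 0) = (t2, 0, L) → [t2]□0□2201
Step 6: δ(t2, □) = (t1, 0, R) → 0[t1]0□2201
Step 7: δ(t1, 0) = (t2, □, L) → [t2]0□□2201
Step 8: δ(t2, 0) = (t2, 0, L) → [t2]□0□□2201
Step 9: δ(t2, □) = (t1, 0, R) → 0[t1]0□□2201
Step 10: δ(t1, 0) = (t2, □, L) → [t2]0□□□2201
Step 11: δ(t2, 0) = (t2, 0, L) → [t2]□0□□□2201
Step 12: δ(t2, □) = (t1, 0, R) → 0[t1]0□□□2201
Step 13: δ(t1, 0) = (t2, □, L) → [t2]0□□□□2201
Step 14: δ(t2, 0) = (t2, 0, L) → [t2]□0□□□□2201
Step 15: δ(t2, □) = (t1, 0, R) → 0[t1]0□□□□2201
Step 16: δ(t1, 0) = (t2, □, L) → [t2]0□□□□□2201
Step 17: δ(t2, 0) = (t2, 0, L) → [t2]□0□□□□□2201
Step 18: δ(t2, □) = (t1, 0, R) → 0[t1]0□□□□□2201
Step 19: δ(t1, 0) = (t2, □, L) → [t2]0□□□□□□2201
Step 20: δ(t2, 0) = (t2, 0, L) → [t2]□0□□□□□□2201
Step 21: δ(t2, □) = (t1, 0, R) → 0[t1]0□□□□□□2201
Step 22: δ(t1, 0) = (t2, □, L) → [t2]0□□□□□□□2201
Step 23: δ(t2, 0) = (t2, 0, L) → [t2]□0□□□□□□□2201

The machine has not reached a halting state after 23 steps.
The machine did not halt within the 23-step bound.

Answer: No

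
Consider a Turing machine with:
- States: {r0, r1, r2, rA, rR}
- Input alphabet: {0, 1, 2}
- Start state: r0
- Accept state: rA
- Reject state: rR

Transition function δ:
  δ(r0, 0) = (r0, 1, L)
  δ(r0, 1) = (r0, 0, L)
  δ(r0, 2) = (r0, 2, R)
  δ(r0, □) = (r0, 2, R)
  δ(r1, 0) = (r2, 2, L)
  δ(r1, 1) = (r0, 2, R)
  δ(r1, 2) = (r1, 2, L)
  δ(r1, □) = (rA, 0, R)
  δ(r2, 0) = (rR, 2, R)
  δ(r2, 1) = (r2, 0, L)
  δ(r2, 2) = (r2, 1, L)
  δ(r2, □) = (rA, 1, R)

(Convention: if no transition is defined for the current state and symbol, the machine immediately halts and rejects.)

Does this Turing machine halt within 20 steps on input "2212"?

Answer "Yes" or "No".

Execution trace:
Initial: [r0]2212
Step 1: δ(r0, 2) = (r0, 2, R) → 2[r0]212
Step 2: δ(r0, 2) = (r0, 2, R) → 22[r0]12
Step 3: δ(r0, 1) = (r0, 0, L) → 2[r0]202
Step 4: δ(r0, 2) = (r0, 2, R) → 22[r0]02
Step 5: δ(r0, 0) = (r0, 1, L) → 2[r0]212
Step 6: δ(r0, 2) = (r0, 2, R) → 22[r0]12
Step 7: δ(r0, 1) = (r0, 0, L) → 2[r0]202
Step 8: δ(r0, 2) = (r0, 2, R) → 22[r0]02
Step 9: δ(r0, 0) = (r0, 1, L) → 2[r0]212
Step 10: δ(r0, 2) = (r0, 2, R) → 22[r0]12
Step 11: δ(r0, 1) = (r0, 0, L) → 2[r0]202
Step 12: δ(r0, 2) = (r0, 2, R) → 22[r0]02
Step 13: δ(r0, 0) = (r0, 1, L) → 2[r0]212
Step 14: δ(r0, 2) = (r0, 2, R) → 22[r0]12
Step 15: δ(r0, 1) = (r0, 0, L) → 2[r0]202
Step 16: δ(r0, 2) = (r0, 2, R) → 22[r0]02
Step 17: δ(r0, 0) = (r0, 1, L) → 2[r0]212
Step 18: δ(r0, 2) = (r0, 2, R) → 22[r0]12
Step 19: δ(r0, 1) = (r0, 0, L) → 2[r0]202
Step 20: δ(r0, 2) = (r0, 2, R) → 22[r0]02

The machine has not reached a halting state after 20 steps.
The machine did not halt within the 20-step bound.

Answer: No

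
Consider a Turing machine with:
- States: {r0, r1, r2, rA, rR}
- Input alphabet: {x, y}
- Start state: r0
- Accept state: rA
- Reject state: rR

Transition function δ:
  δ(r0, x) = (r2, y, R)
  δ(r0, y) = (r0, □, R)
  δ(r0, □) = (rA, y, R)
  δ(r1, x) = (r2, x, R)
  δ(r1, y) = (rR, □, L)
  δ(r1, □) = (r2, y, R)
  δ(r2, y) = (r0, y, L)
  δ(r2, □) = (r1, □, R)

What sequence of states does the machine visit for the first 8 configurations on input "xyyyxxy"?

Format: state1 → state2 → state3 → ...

Execution trace:
Initial: [r0]xyyyxxy
Step 1: δ(r0, x) = (r2, y, R) → y[r2]yyyxxy
Step 2: δ(r2, y) = (r0, y, L) → [r0]yyyyxxy
Step 3: δ(r0, y) = (r0, □, R) → □[r0]yyyxxy
Step 4: δ(r0, y) = (r0, □, R) → □□[r0]yyxxy
Step 5: δ(r0, y) = (r0, □, R) → □□□[r0]yxxy
Step 6: δ(r0, y) = (r0, □, R) → □□□□[r0]xxy
Step 7: δ(r0, x) = (r2, y, R) → □□□□y[r2]xy

No transition is defined for δ(r2, x). By convention the machine halts and rejects.

State sequence: r0 → r2 → r0 → r0 → r0 → r0 → r0 → r2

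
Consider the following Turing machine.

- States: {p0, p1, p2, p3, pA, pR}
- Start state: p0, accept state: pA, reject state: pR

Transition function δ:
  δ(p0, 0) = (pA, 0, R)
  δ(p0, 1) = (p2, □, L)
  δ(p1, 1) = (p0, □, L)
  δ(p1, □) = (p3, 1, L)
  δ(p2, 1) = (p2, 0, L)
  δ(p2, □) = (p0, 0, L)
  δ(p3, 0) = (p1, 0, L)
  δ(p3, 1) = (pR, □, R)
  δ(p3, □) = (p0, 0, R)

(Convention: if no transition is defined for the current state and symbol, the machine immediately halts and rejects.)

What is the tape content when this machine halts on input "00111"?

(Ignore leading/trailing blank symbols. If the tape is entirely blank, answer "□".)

Execution trace:
Initial: [p0]00111
Step 1: δ(p0, 0) = (pA, 0, R) → 0[pA]0111

The machine reaches the accept state pA and halts.

Final tape (ignoring leading/trailing blanks): 00111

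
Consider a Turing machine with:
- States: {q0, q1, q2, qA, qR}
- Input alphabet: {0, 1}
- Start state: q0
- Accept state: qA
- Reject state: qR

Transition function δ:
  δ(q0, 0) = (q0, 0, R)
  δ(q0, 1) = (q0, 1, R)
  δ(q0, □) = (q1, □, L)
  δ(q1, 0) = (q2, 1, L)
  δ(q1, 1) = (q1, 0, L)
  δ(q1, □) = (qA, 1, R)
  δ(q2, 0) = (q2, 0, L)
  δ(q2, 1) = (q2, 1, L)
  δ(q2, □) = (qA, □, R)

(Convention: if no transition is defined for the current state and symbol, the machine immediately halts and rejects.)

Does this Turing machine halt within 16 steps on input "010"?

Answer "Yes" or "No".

Execution trace:
Initial: [q0]010
Step 1: δ(q0, 0) = (q0, 0, R) → 0[q0]10
Step 2: δ(q0, 1) = (q0, 1, R) → 01[q0]0
Step 3: δ(q0, 0) = (q0, 0, R) → 010[q0]□
Step 4: δ(q0, □) = (q1, □, L) → 01[q1]0□
Step 5: δ(q1, 0) = (q2, 1, L) → 0[q2]11□
Step 6: δ(q2, 1) = (q2, 1, L) → [q2]011□
Step 7: δ(q2, 0) = (q2, 0, L) → [q2]□011□
Step 8: δ(q2, □) = (qA, □, R) → □[qA]011□

The machine reaches the accept state qA and halts.
The machine halted after 8 steps (within the 16-step bound).

Answer: Yes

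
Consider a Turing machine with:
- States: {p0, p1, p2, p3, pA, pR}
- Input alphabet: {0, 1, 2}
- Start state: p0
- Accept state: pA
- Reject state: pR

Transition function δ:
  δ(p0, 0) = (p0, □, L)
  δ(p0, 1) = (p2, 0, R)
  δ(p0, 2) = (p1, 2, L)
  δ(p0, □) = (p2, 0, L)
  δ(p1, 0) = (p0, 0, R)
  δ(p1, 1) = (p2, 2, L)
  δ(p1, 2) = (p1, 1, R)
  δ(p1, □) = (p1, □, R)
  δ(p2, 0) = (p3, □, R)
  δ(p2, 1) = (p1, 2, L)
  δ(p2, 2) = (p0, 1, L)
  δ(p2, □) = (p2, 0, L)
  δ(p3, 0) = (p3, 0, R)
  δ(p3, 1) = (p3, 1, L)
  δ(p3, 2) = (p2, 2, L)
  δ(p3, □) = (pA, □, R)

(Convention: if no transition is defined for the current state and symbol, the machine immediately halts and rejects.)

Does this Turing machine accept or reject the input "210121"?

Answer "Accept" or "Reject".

Execution trace:
Initial: [p0]210121
Step 1: δ(p0, 2) = (p1, 2, L) → [p1]□210121
Step 2: δ(p1, □) = (p1, □, R) → □[p1]210121
Step 3: δ(p1, 2) = (p1, 1, R) → □1[p1]10121
Step 4: δ(p1, 1) = (p2, 2, L) → □[p2]120121
Step 5: δ(p2, 1) = (p1, 2, L) → [p1]□220121
Step 6: δ(p1, □) = (p1, □, R) → □[p1]220121
Step 7: δ(p1, 2) = (p1, 1, R) → □1[p1]20121
Step 8: δ(p1, 2) = (p1, 1, R) → □11[p1]0121
Step 9: δ(p1, 0) = (p0, 0, R) → □110[p0]121
Step 10: δ(p0, 1) = (p2, 0, R) → □1100[p2]21
Step 11: δ(p2, 2) = (p0, 1, L) → □110[p0]011
Step 12: δ(p0, 0) = (p0, □, L) → □11[p0]0□11
Step 13: δ(p0, 0) = (p0, □, L) → □1[p0]1□□11
Step 14: δ(p0, 1) = (p2, 0, R) → □10[p2]□□11
Step 15: δ(p2, □) = (p2, 0, L) → □1[p2]00□11
Step 16: δ(p2, 0) = (p3, □, R) → □1□[p3]0□11
Step 17: δ(p3, 0) = (p3, 0, R) → □1□0[p3]□11
Step 18: δ(p3, □) = (pA, □, R) → □1□0□[pA]11

The machine reaches the accept state pA and halts.

Answer: Accept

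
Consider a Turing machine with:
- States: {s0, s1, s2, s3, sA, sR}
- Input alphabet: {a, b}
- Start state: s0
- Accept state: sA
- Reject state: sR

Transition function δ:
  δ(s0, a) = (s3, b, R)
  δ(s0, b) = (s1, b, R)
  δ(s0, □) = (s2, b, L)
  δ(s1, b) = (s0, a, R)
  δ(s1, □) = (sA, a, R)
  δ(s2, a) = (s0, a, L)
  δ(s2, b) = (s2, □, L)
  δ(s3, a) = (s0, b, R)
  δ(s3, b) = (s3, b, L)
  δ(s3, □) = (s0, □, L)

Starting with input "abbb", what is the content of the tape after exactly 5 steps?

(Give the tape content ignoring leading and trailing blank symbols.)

Execution trace:
Initial: [s0]abbb
Step 1: δ(s0, a) = (s3, b, R) → b[s3]bbb
Step 2: δ(s3, b) = (s3, b, L) → [s3]bbbb
Step 3: δ(s3, b) = (s3, b, L) → [s3]□bbbb
Step 4: δ(s3, □) = (s0, □, L) → [s0]□□bbbb
Step 5: δ(s0, □) = (s2, b, L) → [s2]□b□bbbb

No transition is defined for δ(s2, □). By convention the machine halts and rejects.

After 5 steps, the tape (ignoring leading/trailing blanks) is: b□bbbb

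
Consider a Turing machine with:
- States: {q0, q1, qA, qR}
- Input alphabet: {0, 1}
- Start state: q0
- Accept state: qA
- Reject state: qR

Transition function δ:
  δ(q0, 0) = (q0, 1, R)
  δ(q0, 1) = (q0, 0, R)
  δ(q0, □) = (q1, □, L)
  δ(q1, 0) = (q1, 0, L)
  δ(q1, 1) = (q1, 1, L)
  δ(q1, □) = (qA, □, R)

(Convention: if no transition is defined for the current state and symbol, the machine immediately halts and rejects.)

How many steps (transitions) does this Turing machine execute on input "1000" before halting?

Execution trace:
Initial: [q0]1000
Step 1: δ(q0, 1) = (q0, 0, R) → 0[q0]000
Step 2: δ(q0, 0) = (q0, 1, R) → 01[q0]00
Step 3: δ(q0, 0) = (q0, 1, R) → 011[q0]0
Step 4: δ(q0, 0) = (q0, 1, R) → 0111[q0]□
Step 5: δ(q0, □) = (q1, □, L) → 011[q1]1□
Step 6: δ(q1, 1) = (q1, 1, L) → 01[q1]11□
Step 7: δ(q1, 1) = (q1, 1, L) → 0[q1]111□
Step 8: δ(q1, 1) = (q1, 1, L) → [q1]0111□
Step 9: δ(q1, 0) = (q1, 0, L) → [q1]□0111□
Step 10: δ(q1, □) = (qA, □, R) → □[qA]0111□

The machine reaches the accept state qA and halts.

The machine executed 10 steps before halting.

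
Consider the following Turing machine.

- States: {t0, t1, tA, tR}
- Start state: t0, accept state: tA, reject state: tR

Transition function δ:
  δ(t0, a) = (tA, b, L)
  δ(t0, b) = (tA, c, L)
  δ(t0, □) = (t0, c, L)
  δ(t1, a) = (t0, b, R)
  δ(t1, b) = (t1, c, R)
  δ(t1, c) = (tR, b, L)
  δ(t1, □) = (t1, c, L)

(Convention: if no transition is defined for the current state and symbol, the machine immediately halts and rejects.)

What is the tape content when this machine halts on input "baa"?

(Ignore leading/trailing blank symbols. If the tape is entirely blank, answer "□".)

Execution trace:
Initial: [t0]baa
Step 1: δ(t0, b) = (tA, c, L) → [tA]□caa

The machine reaches the accept state tA and halts.

Final tape (ignoring leading/trailing blanks): caa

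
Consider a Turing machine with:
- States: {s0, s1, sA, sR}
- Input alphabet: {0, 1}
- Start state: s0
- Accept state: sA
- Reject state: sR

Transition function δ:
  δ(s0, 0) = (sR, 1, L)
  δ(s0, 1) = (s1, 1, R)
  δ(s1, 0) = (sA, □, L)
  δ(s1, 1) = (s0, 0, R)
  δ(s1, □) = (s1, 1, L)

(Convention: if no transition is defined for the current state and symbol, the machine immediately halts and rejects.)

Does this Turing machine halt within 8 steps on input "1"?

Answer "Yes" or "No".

Execution trace:
Initial: [s0]1
Step 1: δ(s0, 1) = (s1, 1, R) → 1[s1]□
Step 2: δ(s1, □) = (s1, 1, L) → [s1]11
Step 3: δ(s1, 1) = (s0, 0, R) → 0[s0]1
Step 4: δ(s0, 1) = (s1, 1, R) → 01[s1]□
Step 5: δ(s1, □) = (s1, 1, L) → 0[s1]11
Step 6: δ(s1, 1) = (s0, 0, R) → 00[s0]1
Step 7: δ(s0, 1) = (s1, 1, R) → 001[s1]□
Step 8: δ(s1, □) = (s1, 1, L) → 00[s1]11

The machine has not reached a halting state after 8 steps.
The machine did not halt within the 8-step bound.

Answer: No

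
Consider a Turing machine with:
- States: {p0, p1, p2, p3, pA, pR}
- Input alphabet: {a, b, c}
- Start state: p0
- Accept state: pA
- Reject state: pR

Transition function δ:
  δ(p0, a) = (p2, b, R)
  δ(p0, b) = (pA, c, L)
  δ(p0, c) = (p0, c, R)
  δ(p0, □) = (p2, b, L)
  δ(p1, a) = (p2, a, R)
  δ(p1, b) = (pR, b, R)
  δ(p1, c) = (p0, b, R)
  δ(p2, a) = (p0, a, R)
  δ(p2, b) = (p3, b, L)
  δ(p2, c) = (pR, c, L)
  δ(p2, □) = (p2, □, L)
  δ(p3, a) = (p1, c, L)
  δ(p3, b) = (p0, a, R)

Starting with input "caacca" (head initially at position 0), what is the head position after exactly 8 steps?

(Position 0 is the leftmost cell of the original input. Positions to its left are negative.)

Execution trace (head position shown):
Step 0: [p0]caacca  (head at position 0)
Step 1: move right → c[p0]aacca  (head at position 1)
Step 2: move right → cb[p2]acca  (head at position 2)
Step 3: move right → cba[p0]cca  (head at position 3)
Step 4: move right → cbac[p0]ca  (head at position 4)
Step 5: move right → cbacc[p0]a  (head at position 5)
Step 6: move right → cbaccb[p2]□  (head at position 6)
Step 7: move left → cbacc[p2]b□  (head at position 5)
Step 8: move left → cbac[p3]cb□  (head at position 4)

After 8 steps, the head is at position 4.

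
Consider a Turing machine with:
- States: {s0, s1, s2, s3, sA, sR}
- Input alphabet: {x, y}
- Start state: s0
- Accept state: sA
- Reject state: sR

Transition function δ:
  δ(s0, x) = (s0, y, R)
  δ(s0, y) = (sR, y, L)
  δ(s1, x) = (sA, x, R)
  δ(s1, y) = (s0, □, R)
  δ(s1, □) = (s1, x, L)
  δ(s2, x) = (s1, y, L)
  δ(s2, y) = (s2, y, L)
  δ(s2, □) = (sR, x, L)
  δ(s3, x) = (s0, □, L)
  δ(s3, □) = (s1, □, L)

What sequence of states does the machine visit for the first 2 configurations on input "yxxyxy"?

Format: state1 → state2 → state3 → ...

Execution trace:
Initial: [s0]yxxyxy
Step 1: δ(s0, y) = (sR, y, L) → [sR]□yxxyxy

The machine reaches the reject state sR and halts.

State sequence: s0 → sR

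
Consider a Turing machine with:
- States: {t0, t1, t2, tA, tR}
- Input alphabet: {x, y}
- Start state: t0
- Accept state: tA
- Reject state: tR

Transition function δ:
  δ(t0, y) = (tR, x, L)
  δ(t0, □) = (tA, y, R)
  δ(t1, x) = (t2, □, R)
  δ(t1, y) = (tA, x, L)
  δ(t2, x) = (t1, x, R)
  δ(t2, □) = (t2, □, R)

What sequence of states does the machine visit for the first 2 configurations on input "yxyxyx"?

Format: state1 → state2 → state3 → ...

Execution trace:
Initial: [t0]yxyxyx
Step 1: δ(t0, y) = (tR, x, L) → [tR]□xxyxyx

The machine reaches the reject state tR and halts.

State sequence: t0 → tR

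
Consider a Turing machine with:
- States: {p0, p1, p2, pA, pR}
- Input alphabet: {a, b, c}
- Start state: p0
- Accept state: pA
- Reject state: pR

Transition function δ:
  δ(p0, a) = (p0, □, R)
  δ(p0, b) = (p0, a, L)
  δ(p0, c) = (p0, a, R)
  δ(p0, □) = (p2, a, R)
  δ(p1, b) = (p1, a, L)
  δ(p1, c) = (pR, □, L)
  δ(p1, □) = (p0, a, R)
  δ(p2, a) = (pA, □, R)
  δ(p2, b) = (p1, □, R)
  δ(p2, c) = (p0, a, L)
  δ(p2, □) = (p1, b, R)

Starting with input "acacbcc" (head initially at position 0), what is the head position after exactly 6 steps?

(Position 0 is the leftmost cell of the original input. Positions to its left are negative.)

Execution trace (head position shown):
Step 0: [p0]acacbcc  (head at position 0)
Step 1: move right → □[p0]cacbcc  (head at position 1)
Step 2: move right → □a[p0]acbcc  (head at position 2)
Step 3: move right → □a□[p0]cbcc  (head at position 3)
Step 4: move right → □a□a[p0]bcc  (head at position 4)
Step 5: move left → □a□[p0]aacc  (head at position 3)
Step 6: move right → □a□□[p0]acc  (head at position 4)

After 6 steps, the head is at position 4.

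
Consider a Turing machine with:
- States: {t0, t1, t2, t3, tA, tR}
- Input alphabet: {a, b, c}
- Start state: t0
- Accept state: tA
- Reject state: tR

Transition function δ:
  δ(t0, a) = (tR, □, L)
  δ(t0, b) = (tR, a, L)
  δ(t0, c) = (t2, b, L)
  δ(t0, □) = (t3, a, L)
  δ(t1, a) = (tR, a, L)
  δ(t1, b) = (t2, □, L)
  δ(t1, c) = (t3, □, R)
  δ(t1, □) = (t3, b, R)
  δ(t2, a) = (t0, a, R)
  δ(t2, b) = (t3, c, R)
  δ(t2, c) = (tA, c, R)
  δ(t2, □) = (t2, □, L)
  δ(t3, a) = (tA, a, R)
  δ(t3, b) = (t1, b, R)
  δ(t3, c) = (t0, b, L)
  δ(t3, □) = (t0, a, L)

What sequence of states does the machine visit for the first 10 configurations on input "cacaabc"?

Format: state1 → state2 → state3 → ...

Execution trace:
Initial: [t0]cacaabc
Step 1: δ(t0, c) = (t2, b, L) → [t2]□bacaabc
Step 2: δ(t2, □) = (t2, □, L) → [t2]□□bacaabc
Step 3: δ(t2, □) = (t2, □, L) → [t2]□□□bacaabc
Step 4: δ(t2, □) = (t2, □, L) → [t2]□□□□bacaabc
Step 5: δ(t2, □) = (t2, □, L) → [t2]□□□□□bacaabc
Step 6: δ(t2, □) = (t2, □, L) → [t2]□□□□□□bacaabc
Step 7: δ(t2, □) = (t2, □, L) → [t2]□□□□□□□bacaabc
Step 8: δ(t2, □) = (t2, □, L) → [t2]□□□□□□□□bacaabc
Step 9: δ(t2, □) = (t2, □, L) → [t2]□□□□□□□□□bacaabc

State sequence: t0 → t2 → t2 → t2 → t2 → t2 → t2 → t2 → t2 → t2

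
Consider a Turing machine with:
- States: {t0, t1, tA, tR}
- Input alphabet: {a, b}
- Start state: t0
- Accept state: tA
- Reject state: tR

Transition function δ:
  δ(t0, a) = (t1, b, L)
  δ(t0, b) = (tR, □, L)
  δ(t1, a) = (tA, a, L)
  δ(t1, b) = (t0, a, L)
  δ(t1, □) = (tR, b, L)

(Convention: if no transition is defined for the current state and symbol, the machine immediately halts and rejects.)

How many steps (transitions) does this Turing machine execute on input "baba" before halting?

Execution trace:
Initial: [t0]baba
Step 1: δ(t0, b) = (tR, □, L) → [tR]□□aba

The machine reaches the reject state tR and halts.

The machine executed 1 step before halting.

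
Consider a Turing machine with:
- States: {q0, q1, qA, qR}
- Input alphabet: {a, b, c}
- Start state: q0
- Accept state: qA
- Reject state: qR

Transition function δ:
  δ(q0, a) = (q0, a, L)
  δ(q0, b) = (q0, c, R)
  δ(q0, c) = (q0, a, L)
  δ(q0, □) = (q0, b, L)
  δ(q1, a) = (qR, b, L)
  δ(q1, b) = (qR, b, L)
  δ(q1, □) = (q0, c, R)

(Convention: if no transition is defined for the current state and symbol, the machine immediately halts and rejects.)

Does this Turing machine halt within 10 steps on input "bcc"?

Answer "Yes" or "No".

Execution trace:
Initial: [q0]bcc
Step 1: δ(q0, b) = (q0, c, R) → c[q0]cc
Step 2: δ(q0, c) = (q0, a, L) → [q0]cac
Step 3: δ(q0, c) = (q0, a, L) → [q0]□aac
Step 4: δ(q0, □) = (q0, b, L) → [q0]□baac
Step 5: δ(q0, □) = (q0, b, L) → [q0]□bbaac
Step 6: δ(q0, □) = (q0, b, L) → [q0]□bbbaac
Step 7: δ(q0, □) = (q0, b, L) → [q0]□bbbbaac
Step 8: δ(q0, □) = (q0, b, L) → [q0]□bbbbbaac
Step 9: δ(q0, □) = (q0, b, L) → [q0]□bbbbbbaac
Step 10: δ(q0, □) = (q0, b, L) → [q0]□bbbbbbbaac

The machine has not reached a halting state after 10 steps.
The machine did not halt within the 10-step bound.

Answer: No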